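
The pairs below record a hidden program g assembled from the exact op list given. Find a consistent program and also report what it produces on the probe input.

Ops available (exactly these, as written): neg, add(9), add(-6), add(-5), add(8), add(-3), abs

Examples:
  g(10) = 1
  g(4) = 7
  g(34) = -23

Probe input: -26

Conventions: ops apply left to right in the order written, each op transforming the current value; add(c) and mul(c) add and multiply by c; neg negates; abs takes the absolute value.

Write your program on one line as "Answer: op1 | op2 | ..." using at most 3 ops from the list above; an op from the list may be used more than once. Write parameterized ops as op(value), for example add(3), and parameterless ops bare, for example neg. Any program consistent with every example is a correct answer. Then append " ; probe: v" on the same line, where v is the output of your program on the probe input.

add(-5) | add(-6) | neg ; probe: 37

Check, running the answer program on each example:
  10 -> 5 -> -1 -> 1
  4 -> -1 -> -7 -> 7
  34 -> 29 -> 23 -> -23
  probe: -26 -> -31 -> -37 -> 37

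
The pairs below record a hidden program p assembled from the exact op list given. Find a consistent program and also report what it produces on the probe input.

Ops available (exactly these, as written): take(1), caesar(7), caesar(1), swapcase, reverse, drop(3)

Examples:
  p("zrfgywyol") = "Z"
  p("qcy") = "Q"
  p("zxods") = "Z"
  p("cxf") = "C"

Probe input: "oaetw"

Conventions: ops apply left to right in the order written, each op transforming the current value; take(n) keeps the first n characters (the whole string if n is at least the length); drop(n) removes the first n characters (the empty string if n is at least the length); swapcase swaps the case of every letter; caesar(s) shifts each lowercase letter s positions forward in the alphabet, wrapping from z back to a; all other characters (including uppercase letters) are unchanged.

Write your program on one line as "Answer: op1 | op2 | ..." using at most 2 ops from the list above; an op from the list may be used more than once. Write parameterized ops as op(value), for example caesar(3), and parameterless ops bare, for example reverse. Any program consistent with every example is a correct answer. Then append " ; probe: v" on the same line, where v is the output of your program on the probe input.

take(1) | swapcase ; probe: "O"

Check, running the answer program on each example:
  "zrfgywyol" -> "z" -> "Z"
  "qcy" -> "q" -> "Q"
  "zxods" -> "z" -> "Z"
  "cxf" -> "c" -> "C"
  probe: "oaetw" -> "o" -> "O"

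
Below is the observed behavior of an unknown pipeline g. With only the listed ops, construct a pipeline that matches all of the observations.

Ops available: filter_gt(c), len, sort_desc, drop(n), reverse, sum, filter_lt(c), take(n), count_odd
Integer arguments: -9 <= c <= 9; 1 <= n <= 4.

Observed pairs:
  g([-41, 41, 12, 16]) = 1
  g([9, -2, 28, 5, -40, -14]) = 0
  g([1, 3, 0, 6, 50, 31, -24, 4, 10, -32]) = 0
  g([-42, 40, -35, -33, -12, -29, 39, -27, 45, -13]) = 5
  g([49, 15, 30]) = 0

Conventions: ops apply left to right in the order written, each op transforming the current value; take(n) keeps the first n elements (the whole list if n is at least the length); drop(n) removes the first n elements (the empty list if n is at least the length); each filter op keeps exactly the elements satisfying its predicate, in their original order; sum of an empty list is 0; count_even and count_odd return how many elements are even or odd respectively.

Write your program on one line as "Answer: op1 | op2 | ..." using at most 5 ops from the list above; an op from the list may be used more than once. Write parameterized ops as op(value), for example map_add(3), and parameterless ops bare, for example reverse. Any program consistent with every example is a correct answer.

reverse | sort_desc | filter_lt(-7) | count_odd

Check, running the answer program on each example:
  [-41, 41, 12, 16] -> [16, 12, 41, -41] -> [41, 16, 12, -41] -> [-41] -> 1
  [9, -2, 28, 5, -40, -14] -> [-14, -40, 5, 28, -2, 9] -> [28, 9, 5, -2, -14, -40] -> [-14, -40] -> 0
  [1, 3, 0, 6, 50, 31, -24, 4, 10, -32] -> [-32, 10, 4, -24, 31, 50, 6, 0, 3, 1] -> [50, 31, 10, 6, 4, 3, 1, 0, -24, -32] -> [-24, -32] -> 0
  [-42, 40, -35, -33, -12, -29, 39, -27, 45, -13] -> [-13, 45, -27, 39, -29, -12, -33, -35, 40, -42] -> [45, 40, 39, -12, -13, -27, -29, -33, -35, -42] -> [-12, -13, -27, -29, -33, -35, -42] -> 5
  [49, 15, 30] -> [30, 15, 49] -> [49, 30, 15] -> [] -> 0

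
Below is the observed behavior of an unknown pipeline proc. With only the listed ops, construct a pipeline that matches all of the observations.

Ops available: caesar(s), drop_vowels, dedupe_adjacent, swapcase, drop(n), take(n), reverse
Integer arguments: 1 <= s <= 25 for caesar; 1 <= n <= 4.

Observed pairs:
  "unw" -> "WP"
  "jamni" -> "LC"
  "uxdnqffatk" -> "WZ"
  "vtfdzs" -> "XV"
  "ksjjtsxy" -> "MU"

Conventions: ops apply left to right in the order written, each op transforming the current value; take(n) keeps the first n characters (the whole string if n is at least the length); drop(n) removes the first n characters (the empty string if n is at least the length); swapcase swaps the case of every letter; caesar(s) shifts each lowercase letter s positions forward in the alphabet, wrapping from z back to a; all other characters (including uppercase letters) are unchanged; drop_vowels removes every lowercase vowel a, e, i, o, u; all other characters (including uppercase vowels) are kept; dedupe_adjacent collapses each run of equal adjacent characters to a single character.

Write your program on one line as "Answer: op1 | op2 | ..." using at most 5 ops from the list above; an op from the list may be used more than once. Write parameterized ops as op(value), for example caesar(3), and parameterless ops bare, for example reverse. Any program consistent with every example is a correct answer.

take(4) | take(2) | caesar(2) | swapcase

Check, running the answer program on each example:
  "unw" -> "unw" -> "un" -> "wp" -> "WP"
  "jamni" -> "jamn" -> "ja" -> "lc" -> "LC"
  "uxdnqffatk" -> "uxdn" -> "ux" -> "wz" -> "WZ"
  "vtfdzs" -> "vtfd" -> "vt" -> "xv" -> "XV"
  "ksjjtsxy" -> "ksjj" -> "ks" -> "mu" -> "MU"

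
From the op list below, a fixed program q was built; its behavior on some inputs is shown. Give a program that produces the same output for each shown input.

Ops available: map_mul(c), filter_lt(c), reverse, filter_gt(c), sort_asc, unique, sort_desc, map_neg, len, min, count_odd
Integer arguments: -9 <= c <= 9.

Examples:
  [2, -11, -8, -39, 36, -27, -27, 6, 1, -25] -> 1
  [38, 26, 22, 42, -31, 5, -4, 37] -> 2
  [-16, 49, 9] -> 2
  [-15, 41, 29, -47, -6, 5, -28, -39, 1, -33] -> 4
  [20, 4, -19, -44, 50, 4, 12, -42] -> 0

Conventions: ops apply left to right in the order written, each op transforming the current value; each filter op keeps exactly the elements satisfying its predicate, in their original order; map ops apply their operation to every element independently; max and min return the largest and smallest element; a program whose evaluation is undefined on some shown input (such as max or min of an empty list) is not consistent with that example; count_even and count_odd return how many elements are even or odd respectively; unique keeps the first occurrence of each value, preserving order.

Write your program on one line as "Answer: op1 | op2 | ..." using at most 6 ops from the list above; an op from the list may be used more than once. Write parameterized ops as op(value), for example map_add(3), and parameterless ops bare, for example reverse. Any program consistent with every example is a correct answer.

unique | reverse | filter_gt(-9) | map_mul(7) | reverse | count_odd

Check, running the answer program on each example:
  [2, -11, -8, -39, 36, -27, -27, 6, 1, -25] -> [2, -11, -8, -39, 36, -27, 6, 1, -25] -> [-25, 1, 6, -27, 36, -39, -8, -11, 2] -> [1, 6, 36, -8, 2] -> [7, 42, 252, -56, 14] -> [14, -56, 252, 42, 7] -> 1
  [38, 26, 22, 42, -31, 5, -4, 37] -> [38, 26, 22, 42, -31, 5, -4, 37] -> [37, -4, 5, -31, 42, 22, 26, 38] -> [37, -4, 5, 42, 22, 26, 38] -> [259, -28, 35, 294, 154, 182, 266] -> [266, 182, 154, 294, 35, -28, 259] -> 2
  [-16, 49, 9] -> [-16, 49, 9] -> [9, 49, -16] -> [9, 49] -> [63, 343] -> [343, 63] -> 2
  [-15, 41, 29, -47, -6, 5, -28, -39, 1, -33] -> [-15, 41, 29, -47, -6, 5, -28, -39, 1, -33] -> [-33, 1, -39, -28, 5, -6, -47, 29, 41, -15] -> [1, 5, -6, 29, 41] -> [7, 35, -42, 203, 287] -> [287, 203, -42, 35, 7] -> 4
  [20, 4, -19, -44, 50, 4, 12, -42] -> [20, 4, -19, -44, 50, 12, -42] -> [-42, 12, 50, -44, -19, 4, 20] -> [12, 50, 4, 20] -> [84, 350, 28, 140] -> [140, 28, 350, 84] -> 0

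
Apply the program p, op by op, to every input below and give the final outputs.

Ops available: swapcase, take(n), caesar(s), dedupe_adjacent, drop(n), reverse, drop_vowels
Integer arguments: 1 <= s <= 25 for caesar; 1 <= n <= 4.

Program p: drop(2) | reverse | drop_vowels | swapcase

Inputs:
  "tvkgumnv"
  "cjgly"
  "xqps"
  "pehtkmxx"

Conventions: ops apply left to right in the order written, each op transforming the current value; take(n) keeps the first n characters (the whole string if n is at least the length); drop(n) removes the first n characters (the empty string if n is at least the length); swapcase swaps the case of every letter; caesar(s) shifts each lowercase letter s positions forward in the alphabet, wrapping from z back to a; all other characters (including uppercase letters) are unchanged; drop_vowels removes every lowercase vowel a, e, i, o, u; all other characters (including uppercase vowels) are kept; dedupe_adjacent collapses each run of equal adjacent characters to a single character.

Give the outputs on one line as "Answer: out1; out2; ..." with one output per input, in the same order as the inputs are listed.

Execution, op by op:
  "tvkgumnv" -> "kgumnv" -> "vnmugk" -> "vnmgk" -> "VNMGK"
  "cjgly" -> "gly" -> "ylg" -> "ylg" -> "YLG"
  "xqps" -> "ps" -> "sp" -> "sp" -> "SP"
  "pehtkmxx" -> "htkmxx" -> "xxmkth" -> "xxmkth" -> "XXMKTH"

"VNMGK"; "YLG"; "SP"; "XXMKTH"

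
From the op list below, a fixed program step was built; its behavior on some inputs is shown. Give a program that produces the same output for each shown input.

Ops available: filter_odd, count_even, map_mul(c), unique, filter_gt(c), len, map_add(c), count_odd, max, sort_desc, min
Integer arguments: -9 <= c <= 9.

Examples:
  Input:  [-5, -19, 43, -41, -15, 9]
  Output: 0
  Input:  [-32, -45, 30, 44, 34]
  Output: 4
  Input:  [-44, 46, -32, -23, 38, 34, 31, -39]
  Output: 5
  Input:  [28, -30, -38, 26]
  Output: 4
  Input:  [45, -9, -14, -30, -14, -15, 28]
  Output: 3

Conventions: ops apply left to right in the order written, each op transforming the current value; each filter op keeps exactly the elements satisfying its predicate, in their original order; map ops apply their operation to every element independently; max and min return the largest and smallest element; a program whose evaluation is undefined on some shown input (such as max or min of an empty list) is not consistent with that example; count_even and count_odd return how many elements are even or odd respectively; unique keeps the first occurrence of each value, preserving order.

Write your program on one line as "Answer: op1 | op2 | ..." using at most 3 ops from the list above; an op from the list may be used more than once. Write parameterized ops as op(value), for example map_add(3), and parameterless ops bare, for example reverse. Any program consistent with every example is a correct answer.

map_mul(-3) | unique | count_even

Check, running the answer program on each example:
  [-5, -19, 43, -41, -15, 9] -> [15, 57, -129, 123, 45, -27] -> [15, 57, -129, 123, 45, -27] -> 0
  [-32, -45, 30, 44, 34] -> [96, 135, -90, -132, -102] -> [96, 135, -90, -132, -102] -> 4
  [-44, 46, -32, -23, 38, 34, 31, -39] -> [132, -138, 96, 69, -114, -102, -93, 117] -> [132, -138, 96, 69, -114, -102, -93, 117] -> 5
  [28, -30, -38, 26] -> [-84, 90, 114, -78] -> [-84, 90, 114, -78] -> 4
  [45, -9, -14, -30, -14, -15, 28] -> [-135, 27, 42, 90, 42, 45, -84] -> [-135, 27, 42, 90, 45, -84] -> 3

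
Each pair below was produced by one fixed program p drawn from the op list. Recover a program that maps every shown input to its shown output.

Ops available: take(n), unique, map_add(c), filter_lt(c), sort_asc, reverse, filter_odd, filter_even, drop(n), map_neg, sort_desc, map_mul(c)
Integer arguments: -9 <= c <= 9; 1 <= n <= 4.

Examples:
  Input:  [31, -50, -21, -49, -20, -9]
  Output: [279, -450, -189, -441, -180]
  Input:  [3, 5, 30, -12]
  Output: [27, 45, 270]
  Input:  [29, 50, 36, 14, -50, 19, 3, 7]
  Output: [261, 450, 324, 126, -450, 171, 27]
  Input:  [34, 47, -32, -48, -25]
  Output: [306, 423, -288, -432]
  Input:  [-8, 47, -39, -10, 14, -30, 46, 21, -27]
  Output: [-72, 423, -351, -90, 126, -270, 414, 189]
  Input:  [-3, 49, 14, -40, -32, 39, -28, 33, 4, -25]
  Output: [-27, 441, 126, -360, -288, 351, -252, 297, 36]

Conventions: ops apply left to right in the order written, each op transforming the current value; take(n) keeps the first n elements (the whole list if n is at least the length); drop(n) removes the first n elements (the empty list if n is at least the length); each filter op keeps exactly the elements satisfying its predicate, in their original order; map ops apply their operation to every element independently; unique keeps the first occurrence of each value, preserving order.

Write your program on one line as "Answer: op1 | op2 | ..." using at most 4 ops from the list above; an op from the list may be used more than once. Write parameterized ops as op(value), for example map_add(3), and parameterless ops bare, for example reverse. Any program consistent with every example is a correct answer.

map_mul(9) | reverse | drop(1) | reverse

Check, running the answer program on each example:
  [31, -50, -21, -49, -20, -9] -> [279, -450, -189, -441, -180, -81] -> [-81, -180, -441, -189, -450, 279] -> [-180, -441, -189, -450, 279] -> [279, -450, -189, -441, -180]
  [3, 5, 30, -12] -> [27, 45, 270, -108] -> [-108, 270, 45, 27] -> [270, 45, 27] -> [27, 45, 270]
  [29, 50, 36, 14, -50, 19, 3, 7] -> [261, 450, 324, 126, -450, 171, 27, 63] -> [63, 27, 171, -450, 126, 324, 450, 261] -> [27, 171, -450, 126, 324, 450, 261] -> [261, 450, 324, 126, -450, 171, 27]
  [34, 47, -32, -48, -25] -> [306, 423, -288, -432, -225] -> [-225, -432, -288, 423, 306] -> [-432, -288, 423, 306] -> [306, 423, -288, -432]
  [-8, 47, -39, -10, 14, -30, 46, 21, -27] -> [-72, 423, -351, -90, 126, -270, 414, 189, -243] -> [-243, 189, 414, -270, 126, -90, -351, 423, -72] -> [189, 414, -270, 126, -90, -351, 423, -72] -> [-72, 423, -351, -90, 126, -270, 414, 189]
  [-3, 49, 14, -40, -32, 39, -28, 33, 4, -25] -> [-27, 441, 126, -360, -288, 351, -252, 297, 36, -225] -> [-225, 36, 297, -252, 351, -288, -360, 126, 441, -27] -> [36, 297, -252, 351, -288, -360, 126, 441, -27] -> [-27, 441, 126, -360, -288, 351, -252, 297, 36]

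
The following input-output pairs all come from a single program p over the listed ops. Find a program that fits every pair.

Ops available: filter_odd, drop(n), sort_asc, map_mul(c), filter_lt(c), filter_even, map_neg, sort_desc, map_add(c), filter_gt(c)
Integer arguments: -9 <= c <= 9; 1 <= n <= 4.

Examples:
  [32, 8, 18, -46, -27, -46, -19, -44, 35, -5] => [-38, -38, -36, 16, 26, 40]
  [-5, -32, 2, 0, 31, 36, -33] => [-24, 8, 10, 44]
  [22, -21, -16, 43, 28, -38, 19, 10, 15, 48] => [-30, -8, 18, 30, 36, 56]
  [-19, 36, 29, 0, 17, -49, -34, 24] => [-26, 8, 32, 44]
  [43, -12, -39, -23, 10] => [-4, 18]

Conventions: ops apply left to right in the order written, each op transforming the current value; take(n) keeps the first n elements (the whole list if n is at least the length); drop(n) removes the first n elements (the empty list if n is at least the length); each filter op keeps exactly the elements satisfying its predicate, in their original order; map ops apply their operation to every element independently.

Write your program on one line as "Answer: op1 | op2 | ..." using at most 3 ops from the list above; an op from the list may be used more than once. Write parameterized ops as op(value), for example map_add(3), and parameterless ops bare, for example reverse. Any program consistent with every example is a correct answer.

filter_even | sort_asc | map_add(8)

Check, running the answer program on each example:
  [32, 8, 18, -46, -27, -46, -19, -44, 35, -5] -> [32, 8, 18, -46, -46, -44] -> [-46, -46, -44, 8, 18, 32] -> [-38, -38, -36, 16, 26, 40]
  [-5, -32, 2, 0, 31, 36, -33] -> [-32, 2, 0, 36] -> [-32, 0, 2, 36] -> [-24, 8, 10, 44]
  [22, -21, -16, 43, 28, -38, 19, 10, 15, 48] -> [22, -16, 28, -38, 10, 48] -> [-38, -16, 10, 22, 28, 48] -> [-30, -8, 18, 30, 36, 56]
  [-19, 36, 29, 0, 17, -49, -34, 24] -> [36, 0, -34, 24] -> [-34, 0, 24, 36] -> [-26, 8, 32, 44]
  [43, -12, -39, -23, 10] -> [-12, 10] -> [-12, 10] -> [-4, 18]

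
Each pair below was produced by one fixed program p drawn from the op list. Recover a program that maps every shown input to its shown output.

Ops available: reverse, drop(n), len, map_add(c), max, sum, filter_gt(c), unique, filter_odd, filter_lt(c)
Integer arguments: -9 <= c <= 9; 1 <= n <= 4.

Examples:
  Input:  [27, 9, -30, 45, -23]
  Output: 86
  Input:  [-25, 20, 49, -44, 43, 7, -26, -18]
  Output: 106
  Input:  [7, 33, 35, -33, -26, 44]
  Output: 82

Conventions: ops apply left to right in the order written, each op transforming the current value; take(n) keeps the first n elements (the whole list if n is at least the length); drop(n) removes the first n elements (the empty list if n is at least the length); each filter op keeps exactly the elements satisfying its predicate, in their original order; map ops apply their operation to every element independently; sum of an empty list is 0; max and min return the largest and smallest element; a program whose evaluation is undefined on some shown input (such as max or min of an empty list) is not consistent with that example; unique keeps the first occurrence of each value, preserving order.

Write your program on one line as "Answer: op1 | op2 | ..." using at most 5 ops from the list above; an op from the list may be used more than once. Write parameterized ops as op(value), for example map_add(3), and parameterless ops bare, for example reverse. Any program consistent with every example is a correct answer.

filter_gt(9) | filter_odd | map_add(7) | sum

Check, running the answer program on each example:
  [27, 9, -30, 45, -23] -> [27, 45] -> [27, 45] -> [34, 52] -> 86
  [-25, 20, 49, -44, 43, 7, -26, -18] -> [20, 49, 43] -> [49, 43] -> [56, 50] -> 106
  [7, 33, 35, -33, -26, 44] -> [33, 35, 44] -> [33, 35] -> [40, 42] -> 82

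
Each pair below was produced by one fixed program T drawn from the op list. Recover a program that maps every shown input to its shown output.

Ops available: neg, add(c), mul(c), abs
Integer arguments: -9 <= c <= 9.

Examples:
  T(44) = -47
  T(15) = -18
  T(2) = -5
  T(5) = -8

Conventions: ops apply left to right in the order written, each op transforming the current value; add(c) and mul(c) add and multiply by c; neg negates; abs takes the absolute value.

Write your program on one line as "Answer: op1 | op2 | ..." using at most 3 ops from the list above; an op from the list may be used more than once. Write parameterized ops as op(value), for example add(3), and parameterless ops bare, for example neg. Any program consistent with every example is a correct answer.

neg | add(-9) | add(6)

Check, running the answer program on each example:
  44 -> -44 -> -53 -> -47
  15 -> -15 -> -24 -> -18
  2 -> -2 -> -11 -> -5
  5 -> -5 -> -14 -> -8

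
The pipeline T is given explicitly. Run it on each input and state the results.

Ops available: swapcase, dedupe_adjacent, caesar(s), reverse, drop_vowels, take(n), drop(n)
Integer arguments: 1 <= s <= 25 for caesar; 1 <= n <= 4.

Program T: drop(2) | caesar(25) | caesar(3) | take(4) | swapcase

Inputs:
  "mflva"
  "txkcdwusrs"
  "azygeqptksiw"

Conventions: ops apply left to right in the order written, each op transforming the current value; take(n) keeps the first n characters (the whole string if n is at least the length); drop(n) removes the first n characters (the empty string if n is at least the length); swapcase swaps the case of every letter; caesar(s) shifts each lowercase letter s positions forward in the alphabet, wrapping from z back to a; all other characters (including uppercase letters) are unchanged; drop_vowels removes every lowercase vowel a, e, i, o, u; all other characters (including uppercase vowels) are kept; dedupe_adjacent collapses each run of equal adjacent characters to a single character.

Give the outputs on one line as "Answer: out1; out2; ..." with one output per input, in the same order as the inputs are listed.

Execution, op by op:
  "mflva" -> "lva" -> "kuz" -> "nxc" -> "nxc" -> "NXC"
  "txkcdwusrs" -> "kcdwusrs" -> "jbcvtrqr" -> "mefywutu" -> "mefy" -> "MEFY"
  "azygeqptksiw" -> "ygeqptksiw" -> "xfdposjrhv" -> "aigsrvmuky" -> "aigs" -> "AIGS"

"NXC"; "MEFY"; "AIGS"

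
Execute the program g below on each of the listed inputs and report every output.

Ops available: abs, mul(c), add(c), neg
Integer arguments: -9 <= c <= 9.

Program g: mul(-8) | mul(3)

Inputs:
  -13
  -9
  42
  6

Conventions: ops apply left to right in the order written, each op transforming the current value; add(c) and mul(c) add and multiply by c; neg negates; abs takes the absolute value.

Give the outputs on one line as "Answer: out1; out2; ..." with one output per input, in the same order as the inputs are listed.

Execution, op by op:
  -13 -> 104 -> 312
  -9 -> 72 -> 216
  42 -> -336 -> -1008
  6 -> -48 -> -144

312; 216; -1008; -144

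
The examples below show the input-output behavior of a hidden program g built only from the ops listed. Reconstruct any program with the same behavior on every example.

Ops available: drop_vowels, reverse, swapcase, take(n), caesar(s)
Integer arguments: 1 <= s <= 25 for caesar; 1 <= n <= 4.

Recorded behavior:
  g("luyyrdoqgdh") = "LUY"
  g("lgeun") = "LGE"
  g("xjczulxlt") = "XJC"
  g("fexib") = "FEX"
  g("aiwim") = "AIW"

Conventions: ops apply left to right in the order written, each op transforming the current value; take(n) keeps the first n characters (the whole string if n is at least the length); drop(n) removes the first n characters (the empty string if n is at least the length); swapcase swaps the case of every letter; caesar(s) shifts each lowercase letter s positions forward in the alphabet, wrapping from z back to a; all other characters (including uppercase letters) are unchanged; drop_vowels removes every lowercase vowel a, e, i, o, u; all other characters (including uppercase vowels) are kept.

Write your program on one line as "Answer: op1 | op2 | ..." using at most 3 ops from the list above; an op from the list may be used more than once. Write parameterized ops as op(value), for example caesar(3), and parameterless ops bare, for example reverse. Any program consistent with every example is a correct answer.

swapcase | take(3)

Check, running the answer program on each example:
  "luyyrdoqgdh" -> "LUYYRDOQGDH" -> "LUY"
  "lgeun" -> "LGEUN" -> "LGE"
  "xjczulxlt" -> "XJCZULXLT" -> "XJC"
  "fexib" -> "FEXIB" -> "FEX"
  "aiwim" -> "AIWIM" -> "AIW"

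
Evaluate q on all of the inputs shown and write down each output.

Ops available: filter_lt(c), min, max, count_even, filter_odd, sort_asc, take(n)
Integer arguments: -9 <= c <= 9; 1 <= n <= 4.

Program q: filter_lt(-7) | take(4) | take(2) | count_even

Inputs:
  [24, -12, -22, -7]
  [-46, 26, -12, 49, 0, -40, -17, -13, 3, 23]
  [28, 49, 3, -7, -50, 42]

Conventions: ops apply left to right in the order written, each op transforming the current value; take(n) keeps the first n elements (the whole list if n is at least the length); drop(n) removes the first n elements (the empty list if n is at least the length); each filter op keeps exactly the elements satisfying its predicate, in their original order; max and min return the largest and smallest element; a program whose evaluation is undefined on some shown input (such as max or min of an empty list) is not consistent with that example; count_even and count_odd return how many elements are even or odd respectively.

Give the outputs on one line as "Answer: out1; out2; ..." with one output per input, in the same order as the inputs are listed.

Execution, op by op:
  [24, -12, -22, -7] -> [-12, -22] -> [-12, -22] -> [-12, -22] -> 2
  [-46, 26, -12, 49, 0, -40, -17, -13, 3, 23] -> [-46, -12, -40, -17, -13] -> [-46, -12, -40, -17] -> [-46, -12] -> 2
  [28, 49, 3, -7, -50, 42] -> [-50] -> [-50] -> [-50] -> 1

2; 2; 1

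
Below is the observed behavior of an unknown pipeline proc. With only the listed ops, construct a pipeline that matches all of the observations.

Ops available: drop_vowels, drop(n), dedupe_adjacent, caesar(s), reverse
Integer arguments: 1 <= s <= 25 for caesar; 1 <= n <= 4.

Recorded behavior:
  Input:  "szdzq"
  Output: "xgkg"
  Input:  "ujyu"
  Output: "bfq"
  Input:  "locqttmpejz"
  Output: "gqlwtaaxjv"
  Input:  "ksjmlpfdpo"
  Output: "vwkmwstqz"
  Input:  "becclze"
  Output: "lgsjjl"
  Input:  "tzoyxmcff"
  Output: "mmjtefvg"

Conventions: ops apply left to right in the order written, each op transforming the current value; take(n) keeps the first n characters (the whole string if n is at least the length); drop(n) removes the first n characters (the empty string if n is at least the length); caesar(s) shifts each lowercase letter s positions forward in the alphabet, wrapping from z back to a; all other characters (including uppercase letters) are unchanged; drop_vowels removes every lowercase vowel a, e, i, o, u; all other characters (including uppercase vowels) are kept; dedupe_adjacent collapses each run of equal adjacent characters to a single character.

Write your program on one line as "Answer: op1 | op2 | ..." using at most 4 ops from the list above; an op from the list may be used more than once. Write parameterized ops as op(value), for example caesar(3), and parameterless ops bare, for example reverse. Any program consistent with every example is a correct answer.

drop(1) | caesar(12) | caesar(21) | reverse

Check, running the answer program on each example:
  "szdzq" -> "zdzq" -> "lplc" -> "gkgx" -> "xgkg"
  "ujyu" -> "jyu" -> "vkg" -> "qfb" -> "bfq"
  "locqttmpejz" -> "ocqttmpejz" -> "aocffybqvl" -> "vjxaatwlqg" -> "gqlwtaaxjv"
  "ksjmlpfdpo" -> "sjmlpfdpo" -> "evyxbrpba" -> "zqtswmkwv" -> "vwkmwstqz"
  "becclze" -> "ecclze" -> "qooxlq" -> "ljjsgl" -> "lgsjjl"
  "tzoyxmcff" -> "zoyxmcff" -> "lakjyorr" -> "gvfetjmm" -> "mmjtefvg"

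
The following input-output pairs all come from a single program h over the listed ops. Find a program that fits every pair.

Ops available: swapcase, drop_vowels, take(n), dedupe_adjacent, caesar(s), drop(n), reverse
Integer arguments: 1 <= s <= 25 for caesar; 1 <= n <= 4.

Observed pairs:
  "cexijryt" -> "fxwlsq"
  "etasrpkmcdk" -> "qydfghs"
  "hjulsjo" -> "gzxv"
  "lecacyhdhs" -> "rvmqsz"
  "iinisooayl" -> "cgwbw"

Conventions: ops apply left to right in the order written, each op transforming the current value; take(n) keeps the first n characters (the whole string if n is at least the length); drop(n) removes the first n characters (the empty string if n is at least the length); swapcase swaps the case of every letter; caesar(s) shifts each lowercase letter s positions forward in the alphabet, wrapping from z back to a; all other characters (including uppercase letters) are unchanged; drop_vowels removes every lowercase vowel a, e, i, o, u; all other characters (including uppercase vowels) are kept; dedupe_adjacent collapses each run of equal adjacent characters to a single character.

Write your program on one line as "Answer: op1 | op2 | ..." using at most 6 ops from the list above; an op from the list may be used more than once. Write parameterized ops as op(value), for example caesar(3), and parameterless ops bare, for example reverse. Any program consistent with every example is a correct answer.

caesar(14) | dedupe_adjacent | drop_vowels | reverse | dedupe_adjacent | drop(2)

Check, running the answer program on each example:
  "cexijryt" -> "qslwxfmh" -> "qslwxfmh" -> "qslwxfmh" -> "hmfxwlsq" -> "hmfxwlsq" -> "fxwlsq"
  "etasrpkmcdk" -> "shogfdyaqry" -> "shogfdyaqry" -> "shgfdyqry" -> "yrqydfghs" -> "yrqydfghs" -> "qydfghs"
  "hjulsjo" -> "vxizgxc" -> "vxizgxc" -> "vxzgxc" -> "cxgzxv" -> "cxgzxv" -> "gzxv"
  "lecacyhdhs" -> "zsqoqmvrvg" -> "zsqoqmvrvg" -> "zsqqmvrvg" -> "gvrvmqqsz" -> "gvrvmqsz" -> "rvmqsz"
  "iinisooayl" -> "wwbwgccomz" -> "wbwgcomz" -> "wbwgcmz" -> "zmcgwbw" -> "zmcgwbw" -> "cgwbw"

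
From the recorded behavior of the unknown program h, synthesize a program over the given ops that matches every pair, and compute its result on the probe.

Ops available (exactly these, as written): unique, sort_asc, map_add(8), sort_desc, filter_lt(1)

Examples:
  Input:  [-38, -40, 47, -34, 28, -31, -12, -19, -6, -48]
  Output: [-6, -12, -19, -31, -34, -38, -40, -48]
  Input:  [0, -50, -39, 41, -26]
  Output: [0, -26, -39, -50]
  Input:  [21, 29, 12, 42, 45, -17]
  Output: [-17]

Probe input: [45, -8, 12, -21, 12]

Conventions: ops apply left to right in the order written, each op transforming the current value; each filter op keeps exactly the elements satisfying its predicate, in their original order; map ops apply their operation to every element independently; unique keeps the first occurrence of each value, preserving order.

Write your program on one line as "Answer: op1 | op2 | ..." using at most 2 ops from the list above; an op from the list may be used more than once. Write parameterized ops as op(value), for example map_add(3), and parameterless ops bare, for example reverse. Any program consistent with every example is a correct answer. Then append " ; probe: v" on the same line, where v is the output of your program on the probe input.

sort_desc | filter_lt(1) ; probe: [-8, -21]

Check, running the answer program on each example:
  [-38, -40, 47, -34, 28, -31, -12, -19, -6, -48] -> [47, 28, -6, -12, -19, -31, -34, -38, -40, -48] -> [-6, -12, -19, -31, -34, -38, -40, -48]
  [0, -50, -39, 41, -26] -> [41, 0, -26, -39, -50] -> [0, -26, -39, -50]
  [21, 29, 12, 42, 45, -17] -> [45, 42, 29, 21, 12, -17] -> [-17]
  probe: [45, -8, 12, -21, 12] -> [45, 12, 12, -8, -21] -> [-8, -21]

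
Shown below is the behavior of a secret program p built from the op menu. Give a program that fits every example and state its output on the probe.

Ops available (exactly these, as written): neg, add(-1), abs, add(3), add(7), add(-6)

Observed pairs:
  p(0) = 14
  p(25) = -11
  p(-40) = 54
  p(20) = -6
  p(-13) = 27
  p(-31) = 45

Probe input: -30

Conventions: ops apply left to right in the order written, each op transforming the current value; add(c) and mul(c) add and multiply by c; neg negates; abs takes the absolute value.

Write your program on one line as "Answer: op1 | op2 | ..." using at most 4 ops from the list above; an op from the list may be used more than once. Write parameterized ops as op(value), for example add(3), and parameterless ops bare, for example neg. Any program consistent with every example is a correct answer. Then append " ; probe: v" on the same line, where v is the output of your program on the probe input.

neg | add(7) | add(7) ; probe: 44

Check, running the answer program on each example:
  0 -> 0 -> 7 -> 14
  25 -> -25 -> -18 -> -11
  -40 -> 40 -> 47 -> 54
  20 -> -20 -> -13 -> -6
  -13 -> 13 -> 20 -> 27
  -31 -> 31 -> 38 -> 45
  probe: -30 -> 30 -> 37 -> 44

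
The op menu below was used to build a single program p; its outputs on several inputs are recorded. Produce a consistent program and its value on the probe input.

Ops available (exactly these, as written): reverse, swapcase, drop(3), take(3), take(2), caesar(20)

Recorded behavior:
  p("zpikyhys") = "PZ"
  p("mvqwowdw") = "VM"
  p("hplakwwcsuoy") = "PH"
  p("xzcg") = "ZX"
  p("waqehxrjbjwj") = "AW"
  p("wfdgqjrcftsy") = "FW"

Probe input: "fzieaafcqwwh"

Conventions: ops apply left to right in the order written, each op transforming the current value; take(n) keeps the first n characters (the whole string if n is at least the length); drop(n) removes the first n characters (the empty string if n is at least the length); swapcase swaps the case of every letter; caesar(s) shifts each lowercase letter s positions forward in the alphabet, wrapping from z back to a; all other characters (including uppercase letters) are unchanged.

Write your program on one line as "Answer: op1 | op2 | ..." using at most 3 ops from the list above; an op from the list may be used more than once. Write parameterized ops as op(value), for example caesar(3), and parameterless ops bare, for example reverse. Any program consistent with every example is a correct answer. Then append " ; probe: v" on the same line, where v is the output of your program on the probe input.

swapcase | take(2) | reverse ; probe: "ZF"

Check, running the answer program on each example:
  "zpikyhys" -> "ZPIKYHYS" -> "ZP" -> "PZ"
  "mvqwowdw" -> "MVQWOWDW" -> "MV" -> "VM"
  "hplakwwcsuoy" -> "HPLAKWWCSUOY" -> "HP" -> "PH"
  "xzcg" -> "XZCG" -> "XZ" -> "ZX"
  "waqehxrjbjwj" -> "WAQEHXRJBJWJ" -> "WA" -> "AW"
  "wfdgqjrcftsy" -> "WFDGQJRCFTSY" -> "WF" -> "FW"
  probe: "fzieaafcqwwh" -> "FZIEAAFCQWWH" -> "FZ" -> "ZF"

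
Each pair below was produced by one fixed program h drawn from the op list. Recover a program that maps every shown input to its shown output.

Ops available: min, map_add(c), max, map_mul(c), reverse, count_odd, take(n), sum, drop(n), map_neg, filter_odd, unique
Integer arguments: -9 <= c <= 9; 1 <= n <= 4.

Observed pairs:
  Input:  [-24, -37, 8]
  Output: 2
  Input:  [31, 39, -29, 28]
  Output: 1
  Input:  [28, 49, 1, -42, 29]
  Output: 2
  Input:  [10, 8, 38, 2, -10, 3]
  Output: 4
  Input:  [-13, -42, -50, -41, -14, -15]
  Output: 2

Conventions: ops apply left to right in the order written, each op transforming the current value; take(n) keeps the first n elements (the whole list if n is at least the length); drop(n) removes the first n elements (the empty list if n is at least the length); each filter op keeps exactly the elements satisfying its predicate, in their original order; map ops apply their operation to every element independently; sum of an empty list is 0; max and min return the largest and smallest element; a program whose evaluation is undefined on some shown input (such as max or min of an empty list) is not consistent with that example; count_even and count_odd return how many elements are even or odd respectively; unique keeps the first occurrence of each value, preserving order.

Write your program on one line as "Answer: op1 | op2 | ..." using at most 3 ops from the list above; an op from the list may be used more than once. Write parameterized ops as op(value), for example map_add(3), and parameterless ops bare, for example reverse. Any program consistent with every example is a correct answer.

map_add(-3) | take(4) | count_odd

Check, running the answer program on each example:
  [-24, -37, 8] -> [-27, -40, 5] -> [-27, -40, 5] -> 2
  [31, 39, -29, 28] -> [28, 36, -32, 25] -> [28, 36, -32, 25] -> 1
  [28, 49, 1, -42, 29] -> [25, 46, -2, -45, 26] -> [25, 46, -2, -45] -> 2
  [10, 8, 38, 2, -10, 3] -> [7, 5, 35, -1, -13, 0] -> [7, 5, 35, -1] -> 4
  [-13, -42, -50, -41, -14, -15] -> [-16, -45, -53, -44, -17, -18] -> [-16, -45, -53, -44] -> 2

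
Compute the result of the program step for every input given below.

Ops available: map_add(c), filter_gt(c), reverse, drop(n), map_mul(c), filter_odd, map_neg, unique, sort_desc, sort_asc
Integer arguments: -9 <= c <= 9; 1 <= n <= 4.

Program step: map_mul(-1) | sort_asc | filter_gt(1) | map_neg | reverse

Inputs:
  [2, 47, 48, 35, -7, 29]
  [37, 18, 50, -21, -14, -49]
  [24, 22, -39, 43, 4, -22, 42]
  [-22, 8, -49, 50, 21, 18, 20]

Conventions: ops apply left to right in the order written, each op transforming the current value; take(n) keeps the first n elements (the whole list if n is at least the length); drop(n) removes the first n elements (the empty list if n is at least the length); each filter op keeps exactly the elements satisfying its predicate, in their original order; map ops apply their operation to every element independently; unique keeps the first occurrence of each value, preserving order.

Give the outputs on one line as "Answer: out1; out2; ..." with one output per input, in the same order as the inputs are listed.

Execution, op by op:
  [2, 47, 48, 35, -7, 29] -> [-2, -47, -48, -35, 7, -29] -> [-48, -47, -35, -29, -2, 7] -> [7] -> [-7] -> [-7]
  [37, 18, 50, -21, -14, -49] -> [-37, -18, -50, 21, 14, 49] -> [-50, -37, -18, 14, 21, 49] -> [14, 21, 49] -> [-14, -21, -49] -> [-49, -21, -14]
  [24, 22, -39, 43, 4, -22, 42] -> [-24, -22, 39, -43, -4, 22, -42] -> [-43, -42, -24, -22, -4, 22, 39] -> [22, 39] -> [-22, -39] -> [-39, -22]
  [-22, 8, -49, 50, 21, 18, 20] -> [22, -8, 49, -50, -21, -18, -20] -> [-50, -21, -20, -18, -8, 22, 49] -> [22, 49] -> [-22, -49] -> [-49, -22]

[-7]; [-49, -21, -14]; [-39, -22]; [-49, -22]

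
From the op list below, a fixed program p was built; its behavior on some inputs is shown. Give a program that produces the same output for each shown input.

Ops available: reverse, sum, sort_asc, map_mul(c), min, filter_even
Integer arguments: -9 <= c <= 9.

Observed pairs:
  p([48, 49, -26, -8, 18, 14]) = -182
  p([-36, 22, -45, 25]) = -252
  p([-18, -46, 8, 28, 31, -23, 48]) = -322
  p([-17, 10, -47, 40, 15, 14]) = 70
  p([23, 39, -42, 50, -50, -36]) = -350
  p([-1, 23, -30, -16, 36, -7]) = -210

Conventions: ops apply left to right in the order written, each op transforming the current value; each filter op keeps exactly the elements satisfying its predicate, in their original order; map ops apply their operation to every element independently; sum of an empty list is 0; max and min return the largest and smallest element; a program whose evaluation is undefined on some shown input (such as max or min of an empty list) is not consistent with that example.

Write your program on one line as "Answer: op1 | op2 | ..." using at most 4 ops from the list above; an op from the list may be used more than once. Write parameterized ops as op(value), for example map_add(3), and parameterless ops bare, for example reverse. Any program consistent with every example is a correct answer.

filter_even | sort_asc | map_mul(7) | min

Check, running the answer program on each example:
  [48, 49, -26, -8, 18, 14] -> [48, -26, -8, 18, 14] -> [-26, -8, 14, 18, 48] -> [-182, -56, 98, 126, 336] -> -182
  [-36, 22, -45, 25] -> [-36, 22] -> [-36, 22] -> [-252, 154] -> -252
  [-18, -46, 8, 28, 31, -23, 48] -> [-18, -46, 8, 28, 48] -> [-46, -18, 8, 28, 48] -> [-322, -126, 56, 196, 336] -> -322
  [-17, 10, -47, 40, 15, 14] -> [10, 40, 14] -> [10, 14, 40] -> [70, 98, 280] -> 70
  [23, 39, -42, 50, -50, -36] -> [-42, 50, -50, -36] -> [-50, -42, -36, 50] -> [-350, -294, -252, 350] -> -350
  [-1, 23, -30, -16, 36, -7] -> [-30, -16, 36] -> [-30, -16, 36] -> [-210, -112, 252] -> -210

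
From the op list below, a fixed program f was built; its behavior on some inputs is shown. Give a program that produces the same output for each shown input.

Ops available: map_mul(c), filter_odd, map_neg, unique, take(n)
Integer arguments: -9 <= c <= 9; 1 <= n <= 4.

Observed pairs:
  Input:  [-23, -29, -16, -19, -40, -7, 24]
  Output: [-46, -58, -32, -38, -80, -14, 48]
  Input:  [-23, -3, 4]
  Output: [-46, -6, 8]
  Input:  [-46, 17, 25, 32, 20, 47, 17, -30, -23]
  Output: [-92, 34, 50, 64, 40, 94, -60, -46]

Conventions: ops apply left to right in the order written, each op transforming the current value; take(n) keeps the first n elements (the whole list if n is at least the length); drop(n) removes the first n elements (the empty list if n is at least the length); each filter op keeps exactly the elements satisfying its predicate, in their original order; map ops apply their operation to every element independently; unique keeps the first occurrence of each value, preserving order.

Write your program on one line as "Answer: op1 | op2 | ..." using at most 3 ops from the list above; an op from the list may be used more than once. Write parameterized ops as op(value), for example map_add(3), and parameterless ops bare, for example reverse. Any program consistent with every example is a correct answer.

unique | map_mul(-2) | map_neg

Check, running the answer program on each example:
  [-23, -29, -16, -19, -40, -7, 24] -> [-23, -29, -16, -19, -40, -7, 24] -> [46, 58, 32, 38, 80, 14, -48] -> [-46, -58, -32, -38, -80, -14, 48]
  [-23, -3, 4] -> [-23, -3, 4] -> [46, 6, -8] -> [-46, -6, 8]
  [-46, 17, 25, 32, 20, 47, 17, -30, -23] -> [-46, 17, 25, 32, 20, 47, -30, -23] -> [92, -34, -50, -64, -40, -94, 60, 46] -> [-92, 34, 50, 64, 40, 94, -60, -46]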